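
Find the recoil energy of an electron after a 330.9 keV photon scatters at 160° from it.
184.2282 keV

By energy conservation: K_e = E_initial - E_final

First find the scattered photon energy:
Initial wavelength: λ = hc/E = 3.7469 pm
Compton shift: Δλ = λ_C(1 - cos(160°)) = 4.7063 pm
Final wavelength: λ' = 3.7469 + 4.7063 = 8.4532 pm
Final photon energy: E' = hc/λ' = 146.6718 keV

Electron kinetic energy:
K_e = E - E' = 330.9000 - 146.6718 = 184.2282 keV

(Intermediate values are shown rounded; full precision is carried through to the final answer.)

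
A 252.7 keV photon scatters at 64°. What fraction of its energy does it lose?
0.2174 (or 21.74%)

Calculate initial and final photon energies:

Initial: E₀ = 252.7 keV → λ₀ = 4.9064 pm
Compton shift: Δλ = 1.3627 pm
Final wavelength: λ' = 6.2691 pm
Final energy: E' = 197.7714 keV

Fractional energy loss:
(E₀ - E')/E₀ = (252.7000 - 197.7714)/252.7000
= 54.9286/252.7000
= 0.2174
= 21.74%

(Intermediate values are shown rounded; full precision is carried through to the final answer.)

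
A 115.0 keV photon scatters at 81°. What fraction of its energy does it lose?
0.1596 (or 15.96%)

Calculate initial and final photon energies:

Initial: E₀ = 115.0 keV → λ₀ = 10.7812 pm
Compton shift: Δλ = 2.0468 pm
Final wavelength: λ' = 12.8280 pm
Final energy: E' = 96.6513 keV

Fractional energy loss:
(E₀ - E')/E₀ = (115.0000 - 96.6513)/115.0000
= 18.3487/115.0000
= 0.1596
= 15.96%

(Intermediate values are shown rounded; full precision is carried through to the final answer.)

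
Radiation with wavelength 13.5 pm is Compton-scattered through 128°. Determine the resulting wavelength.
17.4201 pm

Using the Compton scattering formula:
λ' = λ + Δλ = λ + λ_C(1 - cos θ)

Given:
- Initial wavelength λ = 13.5 pm
- Scattering angle θ = 128°
- Compton wavelength λ_C ≈ 2.4263 pm

Calculate the shift:
Δλ = 2.4263 × (1 - cos(128°))
Δλ = 2.4263 × 1.6157
Δλ = 3.9201 pm

Final wavelength:
λ' = 13.5 + 3.9201 = 17.4201 pm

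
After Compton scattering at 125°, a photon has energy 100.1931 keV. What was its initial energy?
144.8999 keV

Convert final energy to wavelength (hc ≈ 1239.842 keV·pm):
λ' = hc/E' = 1239.842 / 100.1931 = 12.3745 pm

Calculate the Compton shift:
Δλ = λ_C(1 - cos(125°))
Δλ = 2.4263 × (1 - cos(125°))
Δλ = 3.8180 pm

Initial wavelength:
λ = λ' - Δλ = 12.3745 - 3.8180 = 8.5565 pm

Initial energy:
E = hc/λ = 1239.842 / 8.5565 = 144.8999 keV

(Intermediate values are shown rounded; full precision is carried through to the final answer.)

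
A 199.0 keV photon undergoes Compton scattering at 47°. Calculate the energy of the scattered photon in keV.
177.0714 keV

First convert energy to wavelength:
λ = hc/E, with hc ≈ 1239.842 keV·pm (i.e. 1239.842 eV·nm)

For E = 199.0 keV = 199000 eV:
λ = 1239.842 keV·pm / 199.0 keV
λ = 6.2304 pm

Calculate the Compton shift:
Δλ = λ_C(1 - cos(47°)) = 2.4263 × 0.3180
Δλ = 0.7716 pm

Final wavelength:
λ' = 6.2304 + 0.7716 = 7.0019 pm

Final energy:
E' = hc/λ' = 1239.842 / 7.0019 = 177.0714 keV

(Intermediate values are shown rounded; full precision is carried through to the final answer.)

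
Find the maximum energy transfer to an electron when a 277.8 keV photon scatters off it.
144.7083 keV

Maximum energy transfer occurs at θ = 180° (backscattering).

Initial photon: E₀ = 277.8 keV → λ₀ = 4.4631 pm

Maximum Compton shift (at 180°):
Δλ_max = 2λ_C = 2 × 2.4263 = 4.8526 pm

Final wavelength:
λ' = 4.4631 + 4.8526 = 9.3157 pm

Minimum photon energy (maximum energy to electron):
E'_min = hc/λ' = 133.0917 keV

Maximum electron kinetic energy:
K_max = E₀ - E'_min = 277.8000 - 133.0917 = 144.7083 keV

(Intermediate values are shown rounded; full precision is carried through to the final answer.)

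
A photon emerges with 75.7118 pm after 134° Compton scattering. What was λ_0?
71.6000 pm

From λ' = λ + Δλ, we have λ = λ' - Δλ

First calculate the Compton shift:
Δλ = λ_C(1 - cos θ)
Δλ = 2.4263 × (1 - cos(134°))
Δλ = 2.4263 × 1.6947
Δλ = 4.1118 pm

Initial wavelength:
λ = λ' - Δλ
λ = 75.7118 - 4.1118
λ = 71.6000 pm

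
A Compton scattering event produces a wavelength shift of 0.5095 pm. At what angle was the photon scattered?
37.81°

From the Compton formula Δλ = λ_C(1 - cos θ), we can solve for θ:

cos θ = 1 - Δλ/λ_C

Given:
- Δλ = 0.5095 pm
- λ_C = h/(m_e·c) ≈ 2.42631024 pm

cos θ = 1 - 0.5095/2.42631024
cos θ = 1 - 0.209990
cos θ = 0.790010

θ = arccos(0.790010)
θ = 37.81°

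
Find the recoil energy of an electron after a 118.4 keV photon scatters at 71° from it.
16.0016 keV

By energy conservation: K_e = E_initial - E_final

First find the scattered photon energy:
Initial wavelength: λ = hc/E = 10.4716 pm
Compton shift: Δλ = λ_C(1 - cos(71°)) = 1.6364 pm
Final wavelength: λ' = 10.4716 + 1.6364 = 12.1080 pm
Final photon energy: E' = hc/λ' = 102.3984 keV

Electron kinetic energy:
K_e = E - E' = 118.4000 - 102.3984 = 16.0016 keV

(Intermediate values are shown rounded; full precision is carried through to the final answer.)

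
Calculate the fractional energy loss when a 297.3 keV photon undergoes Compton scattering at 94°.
0.3836 (or 38.36%)

Calculate initial and final photon energies:

Initial: E₀ = 297.3 keV → λ₀ = 4.1703 pm
Compton shift: Δλ = 2.5956 pm
Final wavelength: λ' = 6.7659 pm
Final energy: E' = 183.2486 keV

Fractional energy loss:
(E₀ - E')/E₀ = (297.3000 - 183.2486)/297.3000
= 114.0514/297.3000
= 0.3836
= 38.36%

(Intermediate values are shown rounded; full precision is carried through to the final answer.)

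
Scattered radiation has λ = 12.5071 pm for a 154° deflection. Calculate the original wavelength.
7.9000 pm

From λ' = λ + Δλ, we have λ = λ' - Δλ

First calculate the Compton shift:
Δλ = λ_C(1 - cos θ)
Δλ = 2.4263 × (1 - cos(154°))
Δλ = 2.4263 × 1.8988
Δλ = 4.6071 pm

Initial wavelength:
λ = λ' - Δλ
λ = 12.5071 - 4.6071
λ = 7.9000 pm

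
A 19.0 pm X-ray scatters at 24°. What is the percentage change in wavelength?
1.1040%

Calculate the Compton shift:
Δλ = λ_C(1 - cos(24°))
Δλ = 2.4263 × (1 - cos(24°))
Δλ = 2.4263 × 0.0865
Δλ = 0.2098 pm

Percentage change:
(Δλ/λ₀) × 100 = (0.2098/19.0) × 100
= 1.1040%

(Intermediate values are shown rounded; full precision is carried through to the final answer.)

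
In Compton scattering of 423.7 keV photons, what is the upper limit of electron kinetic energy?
264.3136 keV

Maximum energy transfer occurs at θ = 180° (backscattering).

Initial photon: E₀ = 423.7 keV → λ₀ = 2.9262 pm

Maximum Compton shift (at 180°):
Δλ_max = 2λ_C = 2 × 2.4263 = 4.8526 pm

Final wavelength:
λ' = 2.9262 + 4.8526 = 7.7788 pm

Minimum photon energy (maximum energy to electron):
E'_min = hc/λ' = 159.3864 keV

Maximum electron kinetic energy:
K_max = E₀ - E'_min = 423.7000 - 159.3864 = 264.3136 keV

(Intermediate values are shown rounded; full precision is carried through to the final answer.)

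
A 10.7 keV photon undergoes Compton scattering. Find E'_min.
10.2699 keV (at θ = 180°)

The scattered photon has minimum energy when its wavelength is maximum, i.e., when the Compton shift Δλ = λ_C(1 − cos θ) is maximum. This occurs at θ = 180° (backscattering), giving Δλ_max = 2λ_C = 4.8526 pm.

Initial wavelength: λ₀ = hc/E₀ = 115.8731 pm
Maximum final wavelength: λ'_max = λ₀ + 2λ_C = 115.8731 + 4.8526 = 120.7257 pm
Minimum final energy: E'_min = hc/λ'_max = 10.2699 keV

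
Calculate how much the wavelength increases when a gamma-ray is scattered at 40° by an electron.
0.5676 pm

Using the Compton scattering formula:
Δλ = λ_C(1 - cos θ)

where λ_C = h/(m_e·c) ≈ 2.4263 pm is the Compton wavelength of an electron.

For θ = 40°:
cos(40°) = 0.7660
1 - cos(40°) = 0.2340

Δλ = 2.4263 × 0.2340
Δλ = 0.5676 pm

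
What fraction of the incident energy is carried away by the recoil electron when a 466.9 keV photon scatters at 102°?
0.5246 (or 52.46%)

Calculate initial and final photon energies:

Initial: E₀ = 466.9 keV → λ₀ = 2.6555 pm
Compton shift: Δλ = 2.9308 pm
Final wavelength: λ' = 5.5862 pm
Final energy: E' = 221.9455 keV

Fractional energy loss:
(E₀ - E')/E₀ = (466.9000 - 221.9455)/466.9000
= 244.9545/466.9000
= 0.5246
= 52.46%

(Intermediate values are shown rounded; full precision is carried through to the final answer.)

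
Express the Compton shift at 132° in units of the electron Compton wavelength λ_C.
1.6691 λ_C

The Compton shift formula is:
Δλ = λ_C(1 - cos θ)

Dividing both sides by λ_C:
Δλ/λ_C = 1 - cos θ

For θ = 132°:
Δλ/λ_C = 1 - cos(132°)
Δλ/λ_C = 1 - -0.6691
Δλ/λ_C = 1.6691

This means the shift is 1.6691 × λ_C = 4.0498 pm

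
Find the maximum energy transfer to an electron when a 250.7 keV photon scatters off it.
124.1615 keV

Maximum energy transfer occurs at θ = 180° (backscattering).

Initial photon: E₀ = 250.7 keV → λ₀ = 4.9455 pm

Maximum Compton shift (at 180°):
Δλ_max = 2λ_C = 2 × 2.4263 = 4.8526 pm

Final wavelength:
λ' = 4.9455 + 4.8526 = 9.7981 pm

Minimum photon energy (maximum energy to electron):
E'_min = hc/λ' = 126.5385 keV

Maximum electron kinetic energy:
K_max = E₀ - E'_min = 250.7000 - 126.5385 = 124.1615 keV

(Intermediate values are shown rounded; full precision is carried through to the final answer.)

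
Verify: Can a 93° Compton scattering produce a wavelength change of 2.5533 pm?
Yes, consistent

Calculate the expected shift for θ = 93°:

Δλ_expected = λ_C(1 - cos(93°))
Δλ_expected = 2.4263 × (1 - cos(93°))
Δλ_expected = 2.4263 × 1.0523
Δλ_expected = 2.5533 pm

Given shift: 2.5533 pm
Expected shift: 2.5533 pm
Difference: 0.0000 pm

The values match. This is consistent with Compton scattering at the stated angle.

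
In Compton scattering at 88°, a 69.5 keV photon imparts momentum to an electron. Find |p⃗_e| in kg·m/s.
4.8708e-23 kg·m/s

The electron is initially at rest, so by conservation of momentum:
p⃗_e = p⃗₀ − p⃗'  (incident photon momentum minus scattered photon momentum)

Photon momentum magnitudes (p = h/λ = E/c):
λ₀ = hc/E₀ = 17.8395 pm → p₀ = h/λ₀ = 3.7143e-23 kg·m/s
Δλ = λ_C(1 − cos 88°) = 2.3416 pm
λ' = 20.1811 pm → p' = h/λ' = 3.2833e-23 kg·m/s

The scattered photon makes angle θ = 88° with the incident direction, so by the law of cosines:
|p⃗_e|² = p₀² + p'² − 2p₀p'cos θ
|p⃗_e|² = (3.7143e-23)² + (3.2833e-23)² − 2·3.7143e-23·3.2833e-23·cos(88°)
|p⃗_e| = 4.8708e-23 kg·m/s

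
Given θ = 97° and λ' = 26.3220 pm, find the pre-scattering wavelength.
23.6000 pm

From λ' = λ + Δλ, we have λ = λ' - Δλ

First calculate the Compton shift:
Δλ = λ_C(1 - cos θ)
Δλ = 2.4263 × (1 - cos(97°))
Δλ = 2.4263 × 1.1219
Δλ = 2.7220 pm

Initial wavelength:
λ = λ' - Δλ
λ = 26.3220 - 2.7220
λ = 23.6000 pm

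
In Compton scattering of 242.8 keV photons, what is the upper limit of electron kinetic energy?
118.3060 keV

Maximum energy transfer occurs at θ = 180° (backscattering).

Initial photon: E₀ = 242.8 keV → λ₀ = 5.1064 pm

Maximum Compton shift (at 180°):
Δλ_max = 2λ_C = 2 × 2.4263 = 4.8526 pm

Final wavelength:
λ' = 5.1064 + 4.8526 = 9.9591 pm

Minimum photon energy (maximum energy to electron):
E'_min = hc/λ' = 124.4940 keV

Maximum electron kinetic energy:
K_max = E₀ - E'_min = 242.8000 - 124.4940 = 118.3060 keV

(Intermediate values are shown rounded; full precision is carried through to the final answer.)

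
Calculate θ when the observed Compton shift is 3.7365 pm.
122.68°

From the Compton formula Δλ = λ_C(1 - cos θ), we can solve for θ:

cos θ = 1 - Δλ/λ_C

Given:
- Δλ = 3.7365 pm
- λ_C = h/(m_e·c) ≈ 2.42631024 pm

cos θ = 1 - 3.7365/2.42631024
cos θ = 1 - 1.539993
cos θ = -0.539993

θ = arccos(-0.539993)
θ = 122.68°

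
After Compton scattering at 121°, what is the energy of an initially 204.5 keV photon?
127.3102 keV

First convert energy to wavelength:
λ = hc/E, with hc ≈ 1239.842 keV·pm (i.e. 1239.842 eV·nm)

For E = 204.5 keV = 204500 eV:
λ = 1239.842 keV·pm / 204.5 keV
λ = 6.0628 pm

Calculate the Compton shift:
Δλ = λ_C(1 - cos(121°)) = 2.4263 × 1.5150
Δλ = 3.6760 pm

Final wavelength:
λ' = 6.0628 + 3.6760 = 9.7387 pm

Final energy:
E' = hc/λ' = 1239.842 / 9.7387 = 127.3102 keV

(Intermediate values are shown rounded; full precision is carried through to the final answer.)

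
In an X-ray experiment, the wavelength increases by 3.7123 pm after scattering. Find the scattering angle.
122.01°

From the Compton formula Δλ = λ_C(1 - cos θ), we can solve for θ:

cos θ = 1 - Δλ/λ_C

Given:
- Δλ = 3.7123 pm
- λ_C = h/(m_e·c) ≈ 2.42631024 pm

cos θ = 1 - 3.7123/2.42631024
cos θ = 1 - 1.530019
cos θ = -0.530019

θ = arccos(-0.530019)
θ = 122.01°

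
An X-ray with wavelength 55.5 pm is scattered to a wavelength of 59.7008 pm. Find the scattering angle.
137.00°

First find the wavelength shift:
Δλ = λ' - λ = 59.7008 - 55.5 = 4.2008 pm

Using Δλ = λ_C(1 - cos θ), with λ_C = h/(m_e·c) ≈ 2.42631024 pm:
cos θ = 1 - Δλ/λ_C
cos θ = 1 - 4.2008/2.42631024
cos θ = -0.731353

θ = arccos(-0.731353)
θ = 137.00°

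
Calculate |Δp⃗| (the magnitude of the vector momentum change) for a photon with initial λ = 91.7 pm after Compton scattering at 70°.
8.2188e-24 kg·m/s

Photon momentum magnitude is p = h/λ.

Initial momentum:
p₀ = h/λ = 6.6261e-34/9.1700e-11 = 7.2258e-24 kg·m/s

After scattering:
λ' = λ + Δλ = 91.7 + 1.5965 = 93.2965 pm
p' = h/λ' = 6.6261e-34/9.3296e-11 = 7.1022e-24 kg·m/s

Momentum is a vector; the scattered photon's direction makes angle θ = 70° with the incident direction. The magnitude of the vector change Δp⃗ = p⃗₀ − p⃗' is found from the law of cosines:
|Δp⃗|² = p₀² + p'² − 2p₀p'cos θ
|Δp⃗|² = (7.2258e-24)² + (7.1022e-24)² − 2·7.2258e-24·7.1022e-24·cos(70°)
|Δp⃗| = 8.2188e-24 kg·m/s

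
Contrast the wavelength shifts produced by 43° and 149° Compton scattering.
149° produces the larger shift by a factor of 6.913

Calculate both shifts using Δλ = λ_C(1 - cos θ):

For θ₁ = 43°:
Δλ₁ = 2.4263 × (1 - cos(43°))
Δλ₁ = 2.4263 × 0.2686
Δλ₁ = 0.6518 pm

For θ₂ = 149°:
Δλ₂ = 2.4263 × (1 - cos(149°))
Δλ₂ = 2.4263 × 1.8572
Δλ₂ = 4.5061 pm

The 149° angle produces the larger shift.
Ratio: 4.5061/0.6518 = 6.913

(Intermediate values are shown rounded; full precision is carried through to the final answer.)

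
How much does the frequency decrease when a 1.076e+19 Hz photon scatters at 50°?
3.246e+17 Hz (decrease)

Convert frequency to wavelength (c = 299792458 m/s):
λ₀ = c/f₀ = 299792458/1.076e+19 = 2.7861753e-11 m = 27.8618 pm

Calculate Compton shift:
Δλ = λ_C(1 - cos(50°)) = 0.8667 pm

Final wavelength:
λ' = λ₀ + Δλ = 27.8618 + 0.8667 = 28.7285 pm

Final frequency:
f' = c/λ' = 299792458/2.8728461e-11 = 1.0435382e+19 Hz

Frequency shift (decrease):
Δf = f₀ - f' = 1.076e+19 - 1.0435382e+19 = 3.246e+17 Hz

(Intermediate values are shown rounded; full precision is carried through to the final answer.)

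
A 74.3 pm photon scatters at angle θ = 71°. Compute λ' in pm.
75.9364 pm

Using the Compton scattering formula:
λ' = λ + Δλ = λ + λ_C(1 - cos θ)

Given:
- Initial wavelength λ = 74.3 pm
- Scattering angle θ = 71°
- Compton wavelength λ_C ≈ 2.4263 pm

Calculate the shift:
Δλ = 2.4263 × (1 - cos(71°))
Δλ = 2.4263 × 0.6744
Δλ = 1.6364 pm

Final wavelength:
λ' = 74.3 + 1.6364 = 75.9364 pm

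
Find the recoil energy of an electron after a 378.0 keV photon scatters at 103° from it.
179.6924 keV

By energy conservation: K_e = E_initial - E_final

First find the scattered photon energy:
Initial wavelength: λ = hc/E = 3.2800 pm
Compton shift: Δλ = λ_C(1 - cos(103°)) = 2.9721 pm
Final wavelength: λ' = 3.2800 + 2.9721 = 6.2521 pm
Final photon energy: E' = hc/λ' = 198.3076 keV

Electron kinetic energy:
K_e = E - E' = 378.0000 - 198.3076 = 179.6924 keV

(Intermediate values are shown rounded; full precision is carried through to the final answer.)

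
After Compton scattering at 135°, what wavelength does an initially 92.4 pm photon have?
96.5420 pm

Using the Compton formula: λ' = λ + λ_C(1 − cos θ)

For θ = 135°, cos θ = -√2/2 (exact) ≈ -0.7071, so:
1 − cos 135° = 1 − (-√2/2) ≈ 1.7071

Δλ = λ_C × 1.7071 = 2.4263 × 1.7071 = 4.1420 pm

λ' = 92.4 + 4.1420 = 96.5420 pm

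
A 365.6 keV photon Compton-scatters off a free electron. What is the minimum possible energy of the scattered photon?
150.3956 keV (at θ = 180°)

The scattered photon has minimum energy when its wavelength is maximum, i.e., when the Compton shift Δλ = λ_C(1 − cos θ) is maximum. This occurs at θ = 180° (backscattering), giving Δλ_max = 2λ_C = 4.8526 pm.

Initial wavelength: λ₀ = hc/E₀ = 3.3913 pm
Maximum final wavelength: λ'_max = λ₀ + 2λ_C = 3.3913 + 4.8526 = 8.2439 pm
Minimum final energy: E'_min = hc/λ'_max = 150.3956 keV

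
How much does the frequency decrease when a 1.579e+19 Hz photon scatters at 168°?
3.186e+18 Hz (decrease)

Convert frequency to wavelength (c = 299792458 m/s):
λ₀ = c/f₀ = 299792458/1.579e+19 = 1.8986223e-11 m = 18.9862 pm

Calculate Compton shift:
Δλ = λ_C(1 - cos(168°)) = 4.7996 pm

Final wavelength:
λ' = λ₀ + Δλ = 18.9862 + 4.7996 = 23.7858 pm

Final frequency:
f' = c/λ' = 299792458/2.3785823e-11 = 1.2603830e+19 Hz

Frequency shift (decrease):
Δf = f₀ - f' = 1.579e+19 - 1.2603830e+19 = 3.186e+18 Hz

(Intermediate values are shown rounded; full precision is carried through to the final answer.)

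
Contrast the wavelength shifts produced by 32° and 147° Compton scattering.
147° produces the larger shift by a factor of 12.100

Calculate both shifts using Δλ = λ_C(1 - cos θ):

For θ₁ = 32°:
Δλ₁ = 2.4263 × (1 - cos(32°))
Δλ₁ = 2.4263 × 0.1520
Δλ₁ = 0.3687 pm

For θ₂ = 147°:
Δλ₂ = 2.4263 × (1 - cos(147°))
Δλ₂ = 2.4263 × 1.8387
Δλ₂ = 4.4612 pm

The 147° angle produces the larger shift.
Ratio: 4.4612/0.3687 = 12.100

(Intermediate values are shown rounded; full precision is carried through to the final answer.)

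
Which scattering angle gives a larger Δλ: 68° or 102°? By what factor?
102° produces the larger shift by a factor of 1.931

Calculate both shifts using Δλ = λ_C(1 - cos θ):

For θ₁ = 68°:
Δλ₁ = 2.4263 × (1 - cos(68°))
Δλ₁ = 2.4263 × 0.6254
Δλ₁ = 1.5174 pm

For θ₂ = 102°:
Δλ₂ = 2.4263 × (1 - cos(102°))
Δλ₂ = 2.4263 × 1.2079
Δλ₂ = 2.9308 pm

The 102° angle produces the larger shift.
Ratio: 2.9308/1.5174 = 1.931

(Intermediate values are shown rounded; full precision is carried through to the final answer.)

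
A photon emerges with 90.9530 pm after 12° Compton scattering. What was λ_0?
90.9000 pm

From λ' = λ + Δλ, we have λ = λ' - Δλ

First calculate the Compton shift:
Δλ = λ_C(1 - cos θ)
Δλ = 2.4263 × (1 - cos(12°))
Δλ = 2.4263 × 0.0219
Δλ = 0.0530 pm

Initial wavelength:
λ = λ' - Δλ
λ = 90.9530 - 0.0530
λ = 90.9000 pm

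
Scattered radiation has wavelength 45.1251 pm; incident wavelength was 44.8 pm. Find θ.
30.00°

First find the wavelength shift:
Δλ = λ' - λ = 45.1251 - 44.8 = 0.3251 pm

Using Δλ = λ_C(1 - cos θ), with λ_C = h/(m_e·c) ≈ 2.42631024 pm:
cos θ = 1 - Δλ/λ_C
cos θ = 1 - 0.3251/2.42631024
cos θ = 0.866011

θ = arccos(0.866011)
θ = 30.00°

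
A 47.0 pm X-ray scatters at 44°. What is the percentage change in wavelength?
1.4489%

Calculate the Compton shift:
Δλ = λ_C(1 - cos(44°))
Δλ = 2.4263 × (1 - cos(44°))
Δλ = 2.4263 × 0.2807
Δλ = 0.6810 pm

Percentage change:
(Δλ/λ₀) × 100 = (0.6810/47.0) × 100
= 1.4489%

(Intermediate values are shown rounded; full precision is carried through to the final answer.)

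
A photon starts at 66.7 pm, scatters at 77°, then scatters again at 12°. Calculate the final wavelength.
68.6335 pm

Apply Compton shift twice:

First scattering at θ₁ = 77°:
Δλ₁ = λ_C(1 - cos(77°))
Δλ₁ = 2.4263 × 0.7750
Δλ₁ = 1.8805 pm

After first scattering:
λ₁ = 66.7 + 1.8805 = 68.5805 pm

Second scattering at θ₂ = 12°:
Δλ₂ = λ_C(1 - cos(12°))
Δλ₂ = 2.4263 × 0.0219
Δλ₂ = 0.0530 pm

Final wavelength:
λ₂ = 68.5805 + 0.0530 = 68.6335 pm

Total shift: Δλ_total = 1.8805 + 0.0530 = 1.9335 pm

(Intermediate values are shown rounded; full precision is carried through to the final answer.)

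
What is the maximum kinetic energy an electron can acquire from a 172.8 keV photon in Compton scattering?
69.7172 keV

Maximum energy transfer occurs at θ = 180° (backscattering).

Initial photon: E₀ = 172.8 keV → λ₀ = 7.1750 pm

Maximum Compton shift (at 180°):
Δλ_max = 2λ_C = 2 × 2.4263 = 4.8526 pm

Final wavelength:
λ' = 7.1750 + 4.8526 = 12.0276 pm

Minimum photon energy (maximum energy to electron):
E'_min = hc/λ' = 103.0828 keV

Maximum electron kinetic energy:
K_max = E₀ - E'_min = 172.8000 - 103.0828 = 69.7172 keV

(Intermediate values are shown rounded; full precision is carried through to the final answer.)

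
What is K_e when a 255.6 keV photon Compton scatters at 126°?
113.1414 keV

By energy conservation: K_e = E_initial - E_final

First find the scattered photon energy:
Initial wavelength: λ = hc/E = 4.8507 pm
Compton shift: Δλ = λ_C(1 - cos(126°)) = 3.8525 pm
Final wavelength: λ' = 4.8507 + 3.8525 = 8.7032 pm
Final photon energy: E' = hc/λ' = 142.4586 keV

Electron kinetic energy:
K_e = E - E' = 255.6000 - 142.4586 = 113.1414 keV

(Intermediate values are shown rounded; full precision is carried through to the final answer.)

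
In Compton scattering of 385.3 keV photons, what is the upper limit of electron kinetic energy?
231.6732 keV

Maximum energy transfer occurs at θ = 180° (backscattering).

Initial photon: E₀ = 385.3 keV → λ₀ = 3.2179 pm

Maximum Compton shift (at 180°):
Δλ_max = 2λ_C = 2 × 2.4263 = 4.8526 pm

Final wavelength:
λ' = 3.2179 + 4.8526 = 8.0705 pm

Minimum photon energy (maximum energy to electron):
E'_min = hc/λ' = 153.6268 keV

Maximum electron kinetic energy:
K_max = E₀ - E'_min = 385.3000 - 153.6268 = 231.6732 keV

(Intermediate values are shown rounded; full precision is carried through to the final answer.)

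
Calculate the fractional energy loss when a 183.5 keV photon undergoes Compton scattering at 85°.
0.2469 (or 24.69%)

Calculate initial and final photon energies:

Initial: E₀ = 183.5 keV → λ₀ = 6.7566 pm
Compton shift: Δλ = 2.2148 pm
Final wavelength: λ' = 8.9715 pm
Final energy: E' = 138.1982 keV

Fractional energy loss:
(E₀ - E')/E₀ = (183.5000 - 138.1982)/183.5000
= 45.3018/183.5000
= 0.2469
= 24.69%

(Intermediate values are shown rounded; full precision is carried through to the final answer.)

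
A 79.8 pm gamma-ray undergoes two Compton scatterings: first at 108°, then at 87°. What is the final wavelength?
85.2754 pm

Apply Compton shift twice:

First scattering at θ₁ = 108°:
Δλ₁ = λ_C(1 - cos(108°))
Δλ₁ = 2.4263 × 1.3090
Δλ₁ = 3.1761 pm

After first scattering:
λ₁ = 79.8 + 3.1761 = 82.9761 pm

Second scattering at θ₂ = 87°:
Δλ₂ = λ_C(1 - cos(87°))
Δλ₂ = 2.4263 × 0.9477
Δλ₂ = 2.2993 pm

Final wavelength:
λ₂ = 82.9761 + 2.2993 = 85.2754 pm

Total shift: Δλ_total = 3.1761 + 2.2993 = 5.4754 pm

(Intermediate values are shown rounded; full precision is carried through to the final answer.)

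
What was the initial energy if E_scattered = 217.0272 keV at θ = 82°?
342.1001 keV

Convert final energy to wavelength (hc ≈ 1239.842 keV·pm):
λ' = hc/E' = 1239.842 / 217.0272 = 5.7128 pm

Calculate the Compton shift:
Δλ = λ_C(1 - cos(82°))
Δλ = 2.4263 × (1 - cos(82°))
Δλ = 2.0886 pm

Initial wavelength:
λ = λ' - Δλ = 5.7128 - 2.0886 = 3.6242 pm

Initial energy:
E = hc/λ = 1239.842 / 3.6242 = 342.1001 keV

(Intermediate values are shown rounded; full precision is carried through to the final answer.)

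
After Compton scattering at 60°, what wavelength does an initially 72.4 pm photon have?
73.6132 pm

Using the Compton formula: λ' = λ + λ_C(1 − cos θ)

For θ = 60°, cos θ = 1/2 (exact) = 0.5000, so:
1 − cos 60° = 1 − (1/2) = 0.5000

Δλ = λ_C × 0.5000 = 2.4263 × 0.5000 = 1.2132 pm

λ' = 72.4 + 1.2132 = 73.6132 pm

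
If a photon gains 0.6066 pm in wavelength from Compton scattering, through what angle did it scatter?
41.41°

From the Compton formula Δλ = λ_C(1 - cos θ), we can solve for θ:

cos θ = 1 - Δλ/λ_C

Given:
- Δλ = 0.6066 pm
- λ_C = h/(m_e·c) ≈ 2.42631024 pm

cos θ = 1 - 0.6066/2.42631024
cos θ = 1 - 0.250009
cos θ = 0.749991

θ = arccos(0.749991)
θ = 41.41°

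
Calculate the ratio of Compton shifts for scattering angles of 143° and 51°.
143° produces the larger shift by a factor of 4.852

Calculate both shifts using Δλ = λ_C(1 - cos θ):

For θ₁ = 51°:
Δλ₁ = 2.4263 × (1 - cos(51°))
Δλ₁ = 2.4263 × 0.3707
Δλ₁ = 0.8994 pm

For θ₂ = 143°:
Δλ₂ = 2.4263 × (1 - cos(143°))
Δλ₂ = 2.4263 × 1.7986
Δλ₂ = 4.3640 pm

The 143° angle produces the larger shift.
Ratio: 4.3640/0.8994 = 4.852

(Intermediate values are shown rounded; full precision is carried through to the final answer.)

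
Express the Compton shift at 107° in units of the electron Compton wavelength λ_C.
1.2924 λ_C

The Compton shift formula is:
Δλ = λ_C(1 - cos θ)

Dividing both sides by λ_C:
Δλ/λ_C = 1 - cos θ

For θ = 107°:
Δλ/λ_C = 1 - cos(107°)
Δλ/λ_C = 1 - -0.2924
Δλ/λ_C = 1.2924

This means the shift is 1.2924 × λ_C = 3.1357 pm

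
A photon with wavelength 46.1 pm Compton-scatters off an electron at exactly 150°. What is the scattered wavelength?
50.6276 pm

Using the Compton formula: λ' = λ + λ_C(1 − cos θ)

For θ = 150°, cos θ = -√3/2 (exact) ≈ -0.8660, so:
1 − cos 150° = 1 − (-√3/2) ≈ 1.8660

Δλ = λ_C × 1.8660 = 2.4263 × 1.8660 = 4.5276 pm

λ' = 46.1 + 4.5276 = 50.6276 pm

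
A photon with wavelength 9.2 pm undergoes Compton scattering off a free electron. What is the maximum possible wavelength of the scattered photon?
14.0526 pm (at θ = 180°)

The Compton shift is Δλ = λ_C(1 − cos θ).

Since cos θ ranges from −1 to 1, the factor (1 − cos θ) ranges from 0 to 2; the maximum shift occurs at θ = 180° (backscattering):
Δλ_max = 2λ_C = 2 × 2.4263 pm = 4.8526 pm

Maximum scattered wavelength:
λ'_max = λ₀ + Δλ_max = 9.2 + 4.8526 = 14.0526 pm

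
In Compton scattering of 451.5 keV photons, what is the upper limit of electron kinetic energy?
288.3344 keV

Maximum energy transfer occurs at θ = 180° (backscattering).

Initial photon: E₀ = 451.5 keV → λ₀ = 2.7461 pm

Maximum Compton shift (at 180°):
Δλ_max = 2λ_C = 2 × 2.4263 = 4.8526 pm

Final wavelength:
λ' = 2.7461 + 4.8526 = 7.5987 pm

Minimum photon energy (maximum energy to electron):
E'_min = hc/λ' = 163.1656 keV

Maximum electron kinetic energy:
K_max = E₀ - E'_min = 451.5000 - 163.1656 = 288.3344 keV

(Intermediate values are shown rounded; full precision is carried through to the final answer.)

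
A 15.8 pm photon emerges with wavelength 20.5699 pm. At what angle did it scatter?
165.00°

First find the wavelength shift:
Δλ = λ' - λ = 20.5699 - 15.8 = 4.7699 pm

Using Δλ = λ_C(1 - cos θ), with λ_C = h/(m_e·c) ≈ 2.42631024 pm:
cos θ = 1 - Δλ/λ_C
cos θ = 1 - 4.7699/2.42631024
cos θ = -0.965907

θ = arccos(-0.965907)
θ = 165.00°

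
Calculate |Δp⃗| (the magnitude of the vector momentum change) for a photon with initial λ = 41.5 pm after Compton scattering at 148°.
2.9202e-23 kg·m/s

Photon momentum magnitude is p = h/λ.

Initial momentum:
p₀ = h/λ = 6.6261e-34/4.1500e-11 = 1.5966e-23 kg·m/s

After scattering:
λ' = λ + Δλ = 41.5 + 4.4839 = 45.9839 pm
p' = h/λ' = 6.6261e-34/4.5984e-11 = 1.4410e-23 kg·m/s

Momentum is a vector; the scattered photon's direction makes angle θ = 148° with the incident direction. The magnitude of the vector change Δp⃗ = p⃗₀ − p⃗' is found from the law of cosines:
|Δp⃗|² = p₀² + p'² − 2p₀p'cos θ
|Δp⃗|² = (1.5966e-23)² + (1.4410e-23)² − 2·1.5966e-23·1.4410e-23·cos(148°)
|Δp⃗| = 2.9202e-23 kg·m/s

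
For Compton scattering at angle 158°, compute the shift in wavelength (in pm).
4.6759 pm

Using the Compton scattering formula:
Δλ = λ_C(1 - cos θ)

where λ_C = h/(m_e·c) ≈ 2.4263 pm is the Compton wavelength of an electron.

For θ = 158°:
cos(158°) = -0.9272
1 - cos(158°) = 1.9272

Δλ = 2.4263 × 1.9272
Δλ = 4.6759 pm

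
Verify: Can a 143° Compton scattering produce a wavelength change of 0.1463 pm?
No, inconsistent

Calculate the expected shift for θ = 143°:

Δλ_expected = λ_C(1 - cos(143°))
Δλ_expected = 2.4263 × (1 - cos(143°))
Δλ_expected = 2.4263 × 1.7986
Δλ_expected = 4.3640 pm

Given shift: 0.1463 pm
Expected shift: 4.3640 pm
Difference: 4.2177 pm

The values do not match. The given shift corresponds to θ ≈ 20.0°, not 143°.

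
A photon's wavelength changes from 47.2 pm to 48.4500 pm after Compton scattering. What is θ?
61.00°

First find the wavelength shift:
Δλ = λ' - λ = 48.4500 - 47.2 = 1.2500 pm

Using Δλ = λ_C(1 - cos θ), with λ_C = h/(m_e·c) ≈ 2.42631024 pm:
cos θ = 1 - Δλ/λ_C
cos θ = 1 - 1.2500/2.42631024
cos θ = 0.484814

θ = arccos(0.484814)
θ = 61.00°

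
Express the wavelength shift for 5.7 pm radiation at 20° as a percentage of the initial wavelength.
2.5671%

Calculate the Compton shift:
Δλ = λ_C(1 - cos(20°))
Δλ = 2.4263 × (1 - cos(20°))
Δλ = 2.4263 × 0.0603
Δλ = 0.1463 pm

Percentage change:
(Δλ/λ₀) × 100 = (0.1463/5.7) × 100
= 2.5671%

(Intermediate values are shown rounded; full precision is carried through to the final answer.)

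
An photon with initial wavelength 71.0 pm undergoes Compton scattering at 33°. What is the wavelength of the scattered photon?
71.3914 pm

Using the Compton scattering formula:
λ' = λ + Δλ = λ + λ_C(1 - cos θ)

Given:
- Initial wavelength λ = 71.0 pm
- Scattering angle θ = 33°
- Compton wavelength λ_C ≈ 2.4263 pm

Calculate the shift:
Δλ = 2.4263 × (1 - cos(33°))
Δλ = 2.4263 × 0.1613
Δλ = 0.3914 pm

Final wavelength:
λ' = 71.0 + 0.3914 = 71.3914 pm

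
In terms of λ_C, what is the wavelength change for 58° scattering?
0.4701 λ_C

The Compton shift formula is:
Δλ = λ_C(1 - cos θ)

Dividing both sides by λ_C:
Δλ/λ_C = 1 - cos θ

For θ = 58°:
Δλ/λ_C = 1 - cos(58°)
Δλ/λ_C = 1 - 0.5299
Δλ/λ_C = 0.4701

This means the shift is 0.4701 × λ_C = 1.1406 pm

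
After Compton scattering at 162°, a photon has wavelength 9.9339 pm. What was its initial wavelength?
5.2000 pm

From λ' = λ + Δλ, we have λ = λ' - Δλ

First calculate the Compton shift:
Δλ = λ_C(1 - cos θ)
Δλ = 2.4263 × (1 - cos(162°))
Δλ = 2.4263 × 1.9511
Δλ = 4.7339 pm

Initial wavelength:
λ = λ' - Δλ
λ = 9.9339 - 4.7339
λ = 5.2000 pm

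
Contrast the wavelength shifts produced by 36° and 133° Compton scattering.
133° produces the larger shift by a factor of 8.807

Calculate both shifts using Δλ = λ_C(1 - cos θ):

For θ₁ = 36°:
Δλ₁ = 2.4263 × (1 - cos(36°))
Δλ₁ = 2.4263 × 0.1910
Δλ₁ = 0.4634 pm

For θ₂ = 133°:
Δλ₂ = 2.4263 × (1 - cos(133°))
Δλ₂ = 2.4263 × 1.6820
Δλ₂ = 4.0810 pm

The 133° angle produces the larger shift.
Ratio: 4.0810/0.4634 = 8.807

(Intermediate values are shown rounded; full precision is carried through to the final answer.)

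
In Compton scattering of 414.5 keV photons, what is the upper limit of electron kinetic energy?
256.4334 keV

Maximum energy transfer occurs at θ = 180° (backscattering).

Initial photon: E₀ = 414.5 keV → λ₀ = 2.9912 pm

Maximum Compton shift (at 180°):
Δλ_max = 2λ_C = 2 × 2.4263 = 4.8526 pm

Final wavelength:
λ' = 2.9912 + 4.8526 = 7.8438 pm

Minimum photon energy (maximum energy to electron):
E'_min = hc/λ' = 158.0666 keV

Maximum electron kinetic energy:
K_max = E₀ - E'_min = 414.5000 - 158.0666 = 256.4334 keV

(Intermediate values are shown rounded; full precision is carried through to the final answer.)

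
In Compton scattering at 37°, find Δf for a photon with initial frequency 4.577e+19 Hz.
3.177e+18 Hz (decrease)

Convert frequency to wavelength (c = 299792458 m/s):
λ₀ = c/f₀ = 299792458/4.577e+19 = 6.5499772e-12 m = 6.5500 pm

Calculate Compton shift:
Δλ = λ_C(1 - cos(37°)) = 0.4886 pm

Final wavelength:
λ' = λ₀ + Δλ = 6.5500 + 0.4886 = 7.0385 pm

Final frequency:
f' = c/λ' = 299792458/7.0385500e-12 = 4.2592929e+19 Hz

Frequency shift (decrease):
Δf = f₀ - f' = 4.577e+19 - 4.2592929e+19 = 3.177e+18 Hz

(Intermediate values are shown rounded; full precision is carried through to the final answer.)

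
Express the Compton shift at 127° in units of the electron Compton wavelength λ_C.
1.6018 λ_C

The Compton shift formula is:
Δλ = λ_C(1 - cos θ)

Dividing both sides by λ_C:
Δλ/λ_C = 1 - cos θ

For θ = 127°:
Δλ/λ_C = 1 - cos(127°)
Δλ/λ_C = 1 - -0.6018
Δλ/λ_C = 1.6018

This means the shift is 1.6018 × λ_C = 3.8865 pm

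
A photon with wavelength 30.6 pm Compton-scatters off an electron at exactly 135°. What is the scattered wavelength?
34.7420 pm

Using the Compton formula: λ' = λ + λ_C(1 − cos θ)

For θ = 135°, cos θ = -√2/2 (exact) ≈ -0.7071, so:
1 − cos 135° = 1 − (-√2/2) ≈ 1.7071

Δλ = λ_C × 1.7071 = 2.4263 × 1.7071 = 4.1420 pm

λ' = 30.6 + 4.1420 = 34.7420 pm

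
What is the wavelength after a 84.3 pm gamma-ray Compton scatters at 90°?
86.7263 pm

Using the Compton scattering formula:
λ' = λ + Δλ = λ + λ_C(1 - cos θ)

Given:
- Initial wavelength λ = 84.3 pm
- Scattering angle θ = 90°
- Compton wavelength λ_C ≈ 2.4263 pm

Calculate the shift:
Δλ = 2.4263 × (1 - cos(90°))
Δλ = 2.4263 × 1.0000
Δλ = 2.4263 pm

Final wavelength:
λ' = 84.3 + 2.4263 = 86.7263 pm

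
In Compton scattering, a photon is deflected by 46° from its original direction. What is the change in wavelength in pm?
0.7409 pm

Using the Compton scattering formula:
Δλ = λ_C(1 - cos θ)

where λ_C = h/(m_e·c) ≈ 2.4263 pm is the Compton wavelength of an electron.

For θ = 46°:
cos(46°) = 0.6947
1 - cos(46°) = 0.3053

Δλ = 2.4263 × 0.3053
Δλ = 0.7409 pm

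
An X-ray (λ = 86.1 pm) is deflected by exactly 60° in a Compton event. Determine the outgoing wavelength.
87.3132 pm

Using the Compton formula: λ' = λ + λ_C(1 − cos θ)

For θ = 60°, cos θ = 1/2 (exact) = 0.5000, so:
1 − cos 60° = 1 − (1/2) = 0.5000

Δλ = λ_C × 0.5000 = 2.4263 × 0.5000 = 1.2132 pm

λ' = 86.1 + 1.2132 = 87.3132 pm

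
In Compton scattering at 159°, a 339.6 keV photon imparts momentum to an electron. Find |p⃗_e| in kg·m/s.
2.5722e-22 kg·m/s

The electron is initially at rest, so by conservation of momentum:
p⃗_e = p⃗₀ − p⃗'  (incident photon momentum minus scattered photon momentum)

Photon momentum magnitudes (p = h/λ = E/c):
λ₀ = hc/E₀ = 3.6509 pm → p₀ = h/λ₀ = 1.8149e-22 kg·m/s
Δλ = λ_C(1 − cos 159°) = 4.6915 pm
λ' = 8.3424 pm → p' = h/λ' = 7.9427e-23 kg·m/s

The scattered photon makes angle θ = 159° with the incident direction, so by the law of cosines:
|p⃗_e|² = p₀² + p'² − 2p₀p'cos θ
|p⃗_e|² = (1.8149e-22)² + (7.9427e-23)² − 2·1.8149e-22·7.9427e-23·cos(159°)
|p⃗_e| = 2.5722e-22 kg·m/s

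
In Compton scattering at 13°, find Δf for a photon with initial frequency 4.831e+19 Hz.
4.793e+17 Hz (decrease)

Convert frequency to wavelength (c = 299792458 m/s):
λ₀ = c/f₀ = 299792458/4.831e+19 = 6.2055984e-12 m = 6.2056 pm

Calculate Compton shift:
Δλ = λ_C(1 - cos(13°)) = 0.0622 pm

Final wavelength:
λ' = λ₀ + Δλ = 6.2056 + 0.0622 = 6.2678 pm

Final frequency:
f' = c/λ' = 299792458/6.2677846e-12 = 4.7830690e+19 Hz

Frequency shift (decrease):
Δf = f₀ - f' = 4.831e+19 - 4.7830690e+19 = 4.793e+17 Hz

(Intermediate values are shown rounded; full precision is carried through to the final answer.)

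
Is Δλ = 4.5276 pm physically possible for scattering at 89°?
No, inconsistent

Calculate the expected shift for θ = 89°:

Δλ_expected = λ_C(1 - cos(89°))
Δλ_expected = 2.4263 × (1 - cos(89°))
Δλ_expected = 2.4263 × 0.9825
Δλ_expected = 2.3840 pm

Given shift: 4.5276 pm
Expected shift: 2.3840 pm
Difference: 2.1436 pm

The values do not match. The given shift corresponds to θ ≈ 150.0°, not 89°.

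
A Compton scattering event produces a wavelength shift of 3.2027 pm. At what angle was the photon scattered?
108.66°

From the Compton formula Δλ = λ_C(1 - cos θ), we can solve for θ:

cos θ = 1 - Δλ/λ_C

Given:
- Δλ = 3.2027 pm
- λ_C = h/(m_e·c) ≈ 2.42631024 pm

cos θ = 1 - 3.2027/2.42631024
cos θ = 1 - 1.319988
cos θ = -0.319988

θ = arccos(-0.319988)
θ = 108.66°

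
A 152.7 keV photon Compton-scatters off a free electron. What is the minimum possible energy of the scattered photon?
95.5777 keV (at θ = 180°)

The scattered photon has minimum energy when its wavelength is maximum, i.e., when the Compton shift Δλ = λ_C(1 − cos θ) is maximum. This occurs at θ = 180° (backscattering), giving Δλ_max = 2λ_C = 4.8526 pm.

Initial wavelength: λ₀ = hc/E₀ = 8.1195 pm
Maximum final wavelength: λ'_max = λ₀ + 2λ_C = 8.1195 + 4.8526 = 12.9721 pm
Minimum final energy: E'_min = hc/λ'_max = 95.5777 keV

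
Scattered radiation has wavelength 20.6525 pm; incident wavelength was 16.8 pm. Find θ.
126.00°

First find the wavelength shift:
Δλ = λ' - λ = 20.6525 - 16.8 = 3.8525 pm

Using Δλ = λ_C(1 - cos θ), with λ_C = h/(m_e·c) ≈ 2.42631024 pm:
cos θ = 1 - Δλ/λ_C
cos θ = 1 - 3.8525/2.42631024
cos θ = -0.587802

θ = arccos(-0.587802)
θ = 126.00°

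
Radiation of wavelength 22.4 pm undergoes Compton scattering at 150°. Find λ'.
26.9276 pm

Using the Compton formula: λ' = λ + λ_C(1 − cos θ)

For θ = 150°, cos θ = -√3/2 (exact) ≈ -0.8660, so:
1 − cos 150° = 1 − (-√3/2) ≈ 1.8660

Δλ = λ_C × 1.8660 = 2.4263 × 1.8660 = 4.5276 pm

λ' = 22.4 + 4.5276 = 26.9276 pm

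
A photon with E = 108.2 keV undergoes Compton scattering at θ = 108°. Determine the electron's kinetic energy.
23.4817 keV

By energy conservation: K_e = E_initial - E_final

First find the scattered photon energy:
Initial wavelength: λ = hc/E = 11.4588 pm
Compton shift: Δλ = λ_C(1 - cos(108°)) = 3.1761 pm
Final wavelength: λ' = 11.4588 + 3.1761 = 14.6349 pm
Final photon energy: E' = hc/λ' = 84.7183 keV

Electron kinetic energy:
K_e = E - E' = 108.2000 - 84.7183 = 23.4817 keV

(Intermediate values are shown rounded; full precision is carried through to the final answer.)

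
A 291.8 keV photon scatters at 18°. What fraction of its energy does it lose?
0.0272 (or 2.72%)

Calculate initial and final photon energies:

Initial: E₀ = 291.8 keV → λ₀ = 4.2489 pm
Compton shift: Δλ = 0.1188 pm
Final wavelength: λ' = 4.3677 pm
Final energy: E' = 283.8663 keV

Fractional energy loss:
(E₀ - E')/E₀ = (291.8000 - 283.8663)/291.8000
= 7.9337/291.8000
= 0.0272
= 2.72%

(Intermediate values are shown rounded; full precision is carried through to the final answer.)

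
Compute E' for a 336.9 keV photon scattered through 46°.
280.4437 keV

First convert energy to wavelength:
λ = hc/E, with hc ≈ 1239.842 keV·pm (i.e. 1239.842 eV·nm)

For E = 336.9 keV = 336900 eV:
λ = 1239.842 keV·pm / 336.9 keV
λ = 3.6801 pm

Calculate the Compton shift:
Δλ = λ_C(1 - cos(46°)) = 2.4263 × 0.3053
Δλ = 0.7409 pm

Final wavelength:
λ' = 3.6801 + 0.7409 = 4.4210 pm

Final energy:
E' = hc/λ' = 1239.842 / 4.4210 = 280.4437 keV

(Intermediate values are shown rounded; full precision is carried through to the final answer.)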